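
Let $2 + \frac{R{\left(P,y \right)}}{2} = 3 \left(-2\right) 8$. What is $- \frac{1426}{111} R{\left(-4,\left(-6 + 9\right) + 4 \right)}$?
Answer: $\frac{142600}{111} \approx 1284.7$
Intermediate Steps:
$R{\left(P,y \right)} = -100$ ($R{\left(P,y \right)} = -4 + 2 \cdot 3 \left(-2\right) 8 = -4 + 2 \left(\left(-6\right) 8\right) = -4 + 2 \left(-48\right) = -4 - 96 = -100$)
$- \frac{1426}{111} R{\left(-4,\left(-6 + 9\right) + 4 \right)} = - \frac{1426}{111} \left(-100\right) = \left(-1426\right) \frac{1}{111} \left(-100\right) = \left(- \frac{1426}{111}\right) \left(-100\right) = \frac{142600}{111}$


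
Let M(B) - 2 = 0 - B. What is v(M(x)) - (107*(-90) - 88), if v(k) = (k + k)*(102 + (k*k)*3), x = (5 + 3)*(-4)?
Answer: 252478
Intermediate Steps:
x = -32 (x = 8*(-4) = -32)
M(B) = 2 - B (M(B) = 2 + (0 - B) = 2 - B)
v(k) = 2*k*(102 + 3*k**2) (v(k) = (2*k)*(102 + k**2*3) = (2*k)*(102 + 3*k**2) = 2*k*(102 + 3*k**2))
v(M(x)) - (107*(-90) - 88) = 6*(2 - 1*(-32))*(34 + (2 - 1*(-32))**2) - (107*(-90) - 88) = 6*(2 + 32)*(34 + (2 + 32)**2) - (-9630 - 88) = 6*34*(34 + 34**2) - 1*(-9718) = 6*34*(34 + 1156) + 9718 = 6*34*1190 + 9718 = 242760 + 9718 = 252478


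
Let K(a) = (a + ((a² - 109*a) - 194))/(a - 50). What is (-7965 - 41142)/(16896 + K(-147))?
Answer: -9674079/3291221 ≈ -2.9394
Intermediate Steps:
K(a) = (-194 + a² - 108*a)/(-50 + a) (K(a) = (a + (-194 + a² - 109*a))/(-50 + a) = (-194 + a² - 108*a)/(-50 + a))
(-7965 - 41142)/(16896 + K(-147)) = (-7965 - 41142)/(16896 + (-194 + (-147)² - 108*(-147))/(-50 - 147)) = -49107/(16896 + (-194 + 21609 + 15876)/(-197)) = -49107/(16896 - 1/197*37291) = -49107/(16896 - 37291/197) = -49107/3291221/197 = -49107*197/3291221 = -9674079/3291221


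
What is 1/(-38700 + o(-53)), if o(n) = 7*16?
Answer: -1/38588 ≈ -2.5915e-5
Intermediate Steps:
o(n) = 112
1/(-38700 + o(-53)) = 1/(-38700 + 112) = 1/(-38588) = -1/38588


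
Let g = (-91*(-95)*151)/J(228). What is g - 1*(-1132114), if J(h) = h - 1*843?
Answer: 138988943/123 ≈ 1.1300e+6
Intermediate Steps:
J(h) = -843 + h (J(h) = h - 843 = -843 + h)
g = -261079/123 (g = (-91*(-95)*151)/(-843 + 228) = (8645*151)/(-615) = 1305395*(-1/615) = -261079/123 ≈ -2122.6)
g - 1*(-1132114) = -261079/123 - 1*(-1132114) = -261079/123 + 1132114 = 138988943/123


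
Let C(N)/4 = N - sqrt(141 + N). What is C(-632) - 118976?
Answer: -121504 - 4*I*sqrt(491) ≈ -1.215e+5 - 88.634*I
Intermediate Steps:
C(N) = -4*sqrt(141 + N) + 4*N (C(N) = 4*(N - sqrt(141 + N)) = -4*sqrt(141 + N) + 4*N)
C(-632) - 118976 = (-4*sqrt(141 - 632) + 4*(-632)) - 118976 = (-4*I*sqrt(491) - 2528) - 118976 = (-2528 - 4*I*sqrt(491)) - 118976 = -121504 - 4*I*sqrt(491)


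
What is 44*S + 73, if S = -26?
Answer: -1071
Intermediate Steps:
44*S + 73 = 44*(-26) + 73 = -1144 + 73 = -1071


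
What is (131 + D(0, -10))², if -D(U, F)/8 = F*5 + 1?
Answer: 273529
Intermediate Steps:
D(U, F) = -8 - 40*F (D(U, F) = -8*(F*5 + 1) = -8*(5*F + 1) = -8*(1 + 5*F) = -8 - 40*F)
(131 + D(0, -10))² = (131 + (-8 - 40*(-10)))² = (131 + (-8 + 400))² = (131 + 392)² = 523² = 273529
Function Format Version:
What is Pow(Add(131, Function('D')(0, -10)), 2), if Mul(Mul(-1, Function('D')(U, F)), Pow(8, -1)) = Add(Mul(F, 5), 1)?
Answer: 273529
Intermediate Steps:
Function('D')(U, F) = Add(-8, Mul(-40, F)) (Function('D')(U, F) = Mul(-8, Add(Mul(F, 5), 1)) = Mul(-8, Add(Mul(5, F), 1)) = Mul(-8, Add(1, Mul(5, F))) = Add(-8, Mul(-40, F)))
Pow(Add(131, Function('D')(0, -10)), 2) = Pow(Add(131, Add(-8, Mul(-40, -10))), 2) = Pow(Add(131, Add(-8, 400)), 2) = Pow(Add(131, 392), 2) = Pow(523, 2) = 273529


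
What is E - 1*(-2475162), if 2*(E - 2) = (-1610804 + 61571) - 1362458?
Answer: 2038637/2 ≈ 1.0193e+6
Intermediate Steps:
E = -2911687/2 (E = 2 + ((-1610804 + 61571) - 1362458)/2 = 2 + (-1549233 - 1362458)/2 = 2 + (½)*(-2911691) = 2 - 2911691/2 = -2911687/2 ≈ -1.4558e+6)
E - 1*(-2475162) = -2911687/2 - 1*(-2475162) = -2911687/2 + 2475162 = 2038637/2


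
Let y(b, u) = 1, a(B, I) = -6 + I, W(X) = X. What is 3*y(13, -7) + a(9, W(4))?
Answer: 1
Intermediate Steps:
3*y(13, -7) + a(9, W(4)) = 3*1 + (-6 + 4) = 3 - 2 = 1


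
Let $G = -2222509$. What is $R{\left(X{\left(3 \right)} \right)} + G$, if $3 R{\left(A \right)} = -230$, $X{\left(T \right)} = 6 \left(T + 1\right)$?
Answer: $- \frac{6667757}{3} \approx -2.2226 \cdot 10^{6}$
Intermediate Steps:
$X{\left(T \right)} = 6 + 6 T$ ($X{\left(T \right)} = 6 \left(1 + T\right) = 6 + 6 T$)
$R{\left(A \right)} = - \frac{230}{3}$ ($R{\left(A \right)} = \frac{1}{3} \left(-230\right) = - \frac{230}{3}$)
$R{\left(X{\left(3 \right)} \right)} + G = - \frac{230}{3} - 2222509 = - \frac{6667757}{3}$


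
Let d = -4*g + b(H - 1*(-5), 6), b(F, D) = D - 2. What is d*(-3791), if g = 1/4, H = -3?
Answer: -11373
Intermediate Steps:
g = ¼ ≈ 0.25000
b(F, D) = -2 + D
d = 3 (d = -4*¼ + (-2 + 6) = -1 + 4 = 3)
d*(-3791) = 3*(-3791) = -11373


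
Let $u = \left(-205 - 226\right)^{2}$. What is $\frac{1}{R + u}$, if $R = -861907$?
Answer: $- \frac{1}{676146} \approx -1.479 \cdot 10^{-6}$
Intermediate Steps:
$u = 185761$ ($u = \left(-431\right)^{2} = 185761$)
$\frac{1}{R + u} = \frac{1}{-861907 + 185761} = \frac{1}{-676146} = - \frac{1}{676146}$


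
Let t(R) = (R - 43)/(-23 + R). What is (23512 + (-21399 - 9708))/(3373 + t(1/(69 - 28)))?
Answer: -3577245/1589564 ≈ -2.2505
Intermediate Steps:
t(R) = (-43 + R)/(-23 + R)
(23512 + (-21399 - 9708))/(3373 + t(1/(69 - 28))) = (23512 + (-21399 - 9708))/(3373 + (-43 + 1/(69 - 28))/(-23 + 1/(69 - 28))) = (23512 - 31107)/(3373 + (-43 + 1/41)/(-23 + 1/41)) = -7595/(3373 + (-43 + 1/41)/(-23 + 1/41)) = -7595/(3373 - 1762/41/(-942/41)) = -7595/(3373 - 41/942*(-1762/41)) = -7595/(3373 + 881/471) = -7595/1589564/471 = -7595*471/1589564 = -3577245/1589564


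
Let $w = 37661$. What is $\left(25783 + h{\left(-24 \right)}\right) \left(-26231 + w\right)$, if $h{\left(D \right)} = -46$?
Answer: $294173910$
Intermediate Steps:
$\left(25783 + h{\left(-24 \right)}\right) \left(-26231 + w\right) = \left(25783 - 46\right) \left(-26231 + 37661\right) = 25737 \cdot 11430 = 294173910$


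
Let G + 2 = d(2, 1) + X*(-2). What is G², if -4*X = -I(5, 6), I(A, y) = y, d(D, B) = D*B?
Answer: 9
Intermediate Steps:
d(D, B) = B*D
X = 3/2 (X = -(-1)*6/4 = -¼*(-6) = 3/2 ≈ 1.5000)
G = -3 (G = -2 + (1*2 + (3/2)*(-2)) = -2 + (2 - 3) = -2 - 1 = -3)
G² = (-3)² = 9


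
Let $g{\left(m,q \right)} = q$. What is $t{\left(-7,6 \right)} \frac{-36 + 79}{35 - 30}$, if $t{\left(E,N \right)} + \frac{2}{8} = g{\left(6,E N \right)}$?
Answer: $- \frac{7267}{20} \approx -363.35$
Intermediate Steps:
$t{\left(E,N \right)} = - \frac{1}{4} + E N$
$t{\left(-7,6 \right)} \frac{-36 + 79}{35 - 30} = \left(- \frac{1}{4} - 42\right) \frac{-36 + 79}{35 - 30} = \left(- \frac{1}{4} - 42\right) \frac{43}{5} = - \frac{169 \cdot 43 \cdot \frac{1}{5}}{4} = \left(- \frac{169}{4}\right) \frac{43}{5} = - \frac{7267}{20}$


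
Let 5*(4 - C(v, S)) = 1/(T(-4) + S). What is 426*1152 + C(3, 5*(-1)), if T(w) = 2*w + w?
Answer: 41714261/85 ≈ 4.9076e+5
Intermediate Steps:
T(w) = 3*w
C(v, S) = 4 - 1/(5*(-12 + S)) (C(v, S) = 4 - 1/(5*(3*(-4) + S)) = 4 - 1/(5*(-12 + S)))
426*1152 + C(3, 5*(-1)) = 426*1152 + (-241 + 20*(5*(-1)))/(5*(-12 + 5*(-1))) = 490752 + (-241 + 20*(-5))/(5*(-12 - 5)) = 490752 + (⅕)*(-241 - 100)/(-17) = 490752 + (⅕)*(-1/17)*(-341) = 490752 + 341/85 = 41714261/85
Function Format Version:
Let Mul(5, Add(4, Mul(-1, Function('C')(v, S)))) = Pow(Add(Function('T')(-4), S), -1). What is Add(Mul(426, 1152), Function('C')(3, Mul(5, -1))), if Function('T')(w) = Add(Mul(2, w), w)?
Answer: Rational(41714261, 85) ≈ 4.9076e+5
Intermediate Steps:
Function('T')(w) = Mul(3, w)
Function('C')(v, S) = Add(4, Mul(Rational(-1, 5), Pow(Add(-12, S), -1))) (Function('C')(v, S) = Add(4, Mul(Rational(-1, 5), Pow(Add(Mul(3, -4), S), -1))) = Add(4, Mul(Rational(-1, 5), Pow(Add(-12, S), -1))))
Add(Mul(426, 1152), Function('C')(3, Mul(5, -1))) = Add(Mul(426, 1152), Mul(Rational(1, 5), Pow(Add(-12, Mul(5, -1)), -1), Add(-241, Mul(20, Mul(5, -1))))) = Add(490752, Mul(Rational(1, 5), Pow(Add(-12, -5), -1), Add(-241, Mul(20, -5)))) = Add(490752, Mul(Rational(1, 5), Pow(-17, -1), Add(-241, -100))) = Add(490752, Mul(Rational(1, 5), Rational(-1, 17), -341)) = Add(490752, Rational(341, 85)) = Rational(41714261, 85)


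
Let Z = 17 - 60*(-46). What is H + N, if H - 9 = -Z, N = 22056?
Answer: 19288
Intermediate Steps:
Z = 2777 (Z = 17 + 2760 = 2777)
H = -2768 (H = 9 - 1*2777 = 9 - 2777 = -2768)
H + N = -2768 + 22056 = 19288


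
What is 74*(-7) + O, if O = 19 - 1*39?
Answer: -538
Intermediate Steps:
O = -20 (O = 19 - 39 = -20)
74*(-7) + O = 74*(-7) - 20 = -518 - 20 = -538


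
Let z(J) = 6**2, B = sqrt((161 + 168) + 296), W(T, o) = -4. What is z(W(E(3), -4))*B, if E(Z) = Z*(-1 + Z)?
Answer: 900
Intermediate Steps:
B = 25 (B = sqrt(329 + 296) = sqrt(625) = 25)
z(J) = 36
z(W(E(3), -4))*B = 36*25 = 900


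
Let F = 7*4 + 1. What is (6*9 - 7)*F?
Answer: 1363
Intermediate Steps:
F = 29 (F = 28 + 1 = 29)
(6*9 - 7)*F = (6*9 - 7)*29 = (54 - 7)*29 = 47*29 = 1363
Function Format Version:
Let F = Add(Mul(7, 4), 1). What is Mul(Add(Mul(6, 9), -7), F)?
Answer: 1363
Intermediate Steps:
F = 29 (F = Add(28, 1) = 29)
Mul(Add(Mul(6, 9), -7), F) = Mul(Add(Mul(6, 9), -7), 29) = Mul(Add(54, -7), 29) = Mul(47, 29) = 1363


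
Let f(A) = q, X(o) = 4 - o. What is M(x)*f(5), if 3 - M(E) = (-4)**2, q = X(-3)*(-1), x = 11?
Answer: 91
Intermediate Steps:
q = -7 (q = (4 - 1*(-3))*(-1) = (4 + 3)*(-1) = 7*(-1) = -7)
f(A) = -7
M(E) = -13 (M(E) = 3 - 1*(-4)**2 = 3 - 1*16 = 3 - 16 = -13)
M(x)*f(5) = -13*(-7) = 91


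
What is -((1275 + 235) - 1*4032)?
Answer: 2522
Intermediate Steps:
-((1275 + 235) - 1*4032) = -(1510 - 4032) = -1*(-2522) = 2522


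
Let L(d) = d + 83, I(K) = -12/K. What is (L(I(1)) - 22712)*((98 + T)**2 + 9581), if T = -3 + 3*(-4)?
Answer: -372897270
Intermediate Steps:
T = -15 (T = -3 - 12 = -15)
L(d) = 83 + d
(L(I(1)) - 22712)*((98 + T)**2 + 9581) = ((83 - 12/1) - 22712)*((98 - 15)**2 + 9581) = ((83 - 12*1) - 22712)*(83**2 + 9581) = ((83 - 12) - 22712)*(6889 + 9581) = (71 - 22712)*16470 = -22641*16470 = -372897270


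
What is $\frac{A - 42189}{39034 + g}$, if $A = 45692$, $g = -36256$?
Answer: $\frac{3503}{2778} \approx 1.261$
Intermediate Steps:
$\frac{A - 42189}{39034 + g} = \frac{45692 - 42189}{39034 - 36256} = \frac{3503}{2778}$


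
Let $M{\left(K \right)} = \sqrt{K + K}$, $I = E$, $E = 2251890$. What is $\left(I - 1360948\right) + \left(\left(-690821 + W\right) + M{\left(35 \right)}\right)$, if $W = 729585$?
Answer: $929706 + \sqrt{70} \approx 9.2971 \cdot 10^{5}$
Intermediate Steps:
$I = 2251890$
$M{\left(K \right)} = \sqrt{2} \sqrt{K}$ ($M{\left(K \right)} = \sqrt{2 K} = \sqrt{2} \sqrt{K}$)
$\left(I - 1360948\right) + \left(\left(-690821 + W\right) + M{\left(35 \right)}\right) = \left(2251890 - 1360948\right) + \left(\left(-690821 + 729585\right) + \sqrt{2} \sqrt{35}\right) = 890942 + \left(38764 + \sqrt{70}\right) = 929706 + \sqrt{70}$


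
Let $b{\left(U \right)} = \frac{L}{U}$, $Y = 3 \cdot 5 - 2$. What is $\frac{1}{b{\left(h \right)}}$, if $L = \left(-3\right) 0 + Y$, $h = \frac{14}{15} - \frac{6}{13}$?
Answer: $\frac{92}{2535} \approx 0.036292$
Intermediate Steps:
$Y = 13$ ($Y = 15 - 2 = 13$)
$h = \frac{92}{195}$ ($h = 14 \cdot \frac{1}{15} - \frac{6}{13} = \frac{14}{15} - \frac{6}{13} = \frac{92}{195} \approx 0.4718$)
$L = 13$ ($L = \left(-3\right) 0 + 13 = 0 + 13 = 13$)
$b{\left(U \right)} = \frac{13}{U}$
$\frac{1}{b{\left(h \right)}} = \frac{1}{13 \frac{1}{\frac{92}{195}}} = \frac{1}{13 \cdot \frac{195}{92}} = \frac{1}{\frac{2535}{92}} = \frac{92}{2535}$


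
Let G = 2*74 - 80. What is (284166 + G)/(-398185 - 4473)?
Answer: -142117/201329 ≈ -0.70589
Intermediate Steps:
G = 68 (G = 148 - 80 = 68)
(284166 + G)/(-398185 - 4473) = (284166 + 68)/(-398185 - 4473) = 284234/(-402658) = 284234*(-1/402658) = -142117/201329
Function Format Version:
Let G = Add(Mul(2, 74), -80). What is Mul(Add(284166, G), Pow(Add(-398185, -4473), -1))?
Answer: Rational(-142117, 201329) ≈ -0.70589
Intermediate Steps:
G = 68 (G = Add(148, -80) = 68)
Mul(Add(284166, G), Pow(Add(-398185, -4473), -1)) = Mul(Add(284166, 68), Pow(Add(-398185, -4473), -1)) = Mul(284234, Pow(-402658, -1)) = Mul(284234, Rational(-1, 402658)) = Rational(-142117, 201329)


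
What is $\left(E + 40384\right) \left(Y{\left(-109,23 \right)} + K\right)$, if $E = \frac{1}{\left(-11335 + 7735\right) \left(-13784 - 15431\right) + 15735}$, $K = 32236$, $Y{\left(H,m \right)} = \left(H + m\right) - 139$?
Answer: $\frac{19426022866936093}{15027105} \approx 1.2927 \cdot 10^{9}$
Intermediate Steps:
$Y{\left(H,m \right)} = -139 + H + m$
$E = \frac{1}{105189735}$ ($E = \frac{1}{\left(-3600\right) \left(-29215\right) + 15735} = \frac{1}{105174000 + 15735} = \frac{1}{105189735} \approx 9.5066 \cdot 10^{-9}$)
$\left(E + 40384\right) \left(Y{\left(-109,23 \right)} + K\right) = \left(\frac{1}{105189735} + 40384\right) \left(\left(-139 - 109 + 23\right) + 32236\right) = \frac{4247982258241 \left(-225 + 32236\right)}{105189735} = \frac{4247982258241}{105189735} \cdot 32011 = \frac{19426022866936093}{15027105}$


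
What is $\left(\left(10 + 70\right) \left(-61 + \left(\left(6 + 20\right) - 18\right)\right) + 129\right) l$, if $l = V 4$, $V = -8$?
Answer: $131552$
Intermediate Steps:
$l = -32$ ($l = \left(-8\right) 4 = -32$)
$\left(\left(10 + 70\right) \left(-61 + \left(\left(6 + 20\right) - 18\right)\right) + 129\right) l = \left(\left(10 + 70\right) \left(-61 + \left(\left(6 + 20\right) - 18\right)\right) + 129\right) \left(-32\right) = \left(80 \left(-61 + \left(26 - 18\right)\right) + 129\right) \left(-32\right) = \left(80 \left(-61 + 8\right) + 129\right) \left(-32\right) = \left(80 \left(-53\right) + 129\right) \left(-32\right) = \left(-4240 + 129\right) \left(-32\right) = \left(-4111\right) \left(-32\right) = 131552$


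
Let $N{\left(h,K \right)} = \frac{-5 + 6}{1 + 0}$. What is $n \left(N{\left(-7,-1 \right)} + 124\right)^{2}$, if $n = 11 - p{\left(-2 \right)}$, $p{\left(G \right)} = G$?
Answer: $203125$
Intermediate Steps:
$N{\left(h,K \right)} = 1$ ($N{\left(h,K \right)} = 1 \cdot 1^{-1} = 1 \cdot 1 = 1$)
$n = 13$ ($n = 11 - -2 = 11 + 2 = 13$)
$n \left(N{\left(-7,-1 \right)} + 124\right)^{2} = 13 \left(1 + 124\right)^{2} = 13 \cdot 125^{2} = 13 \cdot 15625 = 203125$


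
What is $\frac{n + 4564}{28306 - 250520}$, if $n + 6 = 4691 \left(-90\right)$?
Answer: $\frac{208816}{111107} \approx 1.8794$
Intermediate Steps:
$n = -422196$ ($n = -6 + 4691 \left(-90\right) = -6 - 422190 = -422196$)
$\frac{n + 4564}{28306 - 250520} = \frac{-422196 + 4564}{28306 - 250520} = - \frac{417632}{-222214} = \left(-417632\right) \left(- \frac{1}{222214}\right) = \frac{208816}{111107}$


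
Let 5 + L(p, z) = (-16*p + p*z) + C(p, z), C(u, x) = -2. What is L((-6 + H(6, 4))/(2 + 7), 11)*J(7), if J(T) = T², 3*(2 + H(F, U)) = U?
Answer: -4361/27 ≈ -161.52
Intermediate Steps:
H(F, U) = -2 + U/3
L(p, z) = -7 - 16*p + p*z (L(p, z) = -5 + ((-16*p + p*z) - 2) = -5 + (-2 - 16*p + p*z) = -7 - 16*p + p*z)
L((-6 + H(6, 4))/(2 + 7), 11)*J(7) = (-7 - 16*(-6 + (-2 + (⅓)*4))/(2 + 7) + ((-6 + (-2 + (⅓)*4))/(2 + 7))*11)*7² = (-7 - 16*(-6 + (-2 + 4/3))/9 + ((-6 + (-2 + 4/3))/9)*11)*49 = (-7 - 16*(-6 - ⅔)/9 + ((-6 - ⅔)*(⅑))*11)*49 = (-7 - (-320)/(3*9) - 20/3*⅑*11)*49 = (-7 - 16*(-20/27) - 20/27*11)*49 = (-7 + 320/27 - 220/27)*49 = -89/27*49 = -4361/27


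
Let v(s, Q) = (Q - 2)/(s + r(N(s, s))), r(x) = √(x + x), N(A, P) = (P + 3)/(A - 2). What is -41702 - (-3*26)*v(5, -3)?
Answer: -2466268/59 + 1560*√3/59 ≈ -41755.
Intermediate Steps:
N(A, P) = (3 + P)/(-2 + A)
r(x) = √2*√x (r(x) = √(2*x) = √2*√x)
v(s, Q) = (-2 + Q)/(s + √2*√((3 + s)/(-2 + s))) (v(s, Q) = (Q - 2)/(s + √2*√((3 + s)/(-2 + s))) = (-2 + Q)/(s + √2*√((3 + s)/(-2 + s))))
-41702 - (-3*26)*v(5, -3) = -41702 - (-3*26)*(-2 - 3)/(5 + √2*√((3 + 5)/(-2 + 5))) = -41702 - (-78)*-5/(5 + √2*√(8/3)) = -41702 - (-78)*-5/(5 + √2*(2*√6/3)) = -41702 - (-78)*-5/(5 + 4*√3/3) = -41702 - (-78)*(-5/(5 + 4*√3/3)) = -41702 - 390/(5 + 4*√3/3)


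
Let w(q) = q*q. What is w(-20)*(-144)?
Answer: -57600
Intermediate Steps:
w(q) = q**2
w(-20)*(-144) = (-20)**2*(-144) = 400*(-144) = -57600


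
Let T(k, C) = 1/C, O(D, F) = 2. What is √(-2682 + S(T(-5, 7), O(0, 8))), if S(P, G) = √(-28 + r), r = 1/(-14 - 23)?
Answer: √(-3671658 + 37*I*√38369)/37 ≈ 0.051113 + 51.788*I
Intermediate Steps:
r = -1/37 (r = 1/(-37) = -1/37 ≈ -0.027027)
S(P, G) = I*√38369/37 (S(P, G) = √(-28 - 1/37) = √(-1037/37) = I*√38369/37)
√(-2682 + S(T(-5, 7), O(0, 8))) = √(-2682 + I*√38369/37)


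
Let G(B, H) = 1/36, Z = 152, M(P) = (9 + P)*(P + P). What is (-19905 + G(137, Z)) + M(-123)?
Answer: 293005/36 ≈ 8139.0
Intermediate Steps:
M(P) = 2*P*(9 + P) (M(P) = (9 + P)*(2*P) = 2*P*(9 + P))
G(B, H) = 1/36
(-19905 + G(137, Z)) + M(-123) = (-19905 + 1/36) + 2*(-123)*(9 - 123) = -716579/36 + 2*(-123)*(-114) = -716579/36 + 28044 = 293005/36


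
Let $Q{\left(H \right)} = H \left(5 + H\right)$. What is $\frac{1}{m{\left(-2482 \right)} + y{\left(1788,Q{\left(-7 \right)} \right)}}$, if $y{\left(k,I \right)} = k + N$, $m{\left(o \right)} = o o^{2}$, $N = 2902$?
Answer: $- \frac{1}{15289919478} \approx -6.5403 \cdot 10^{-11}$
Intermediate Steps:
$m{\left(o \right)} = o^{3}$
$y{\left(k,I \right)} = 2902 + k$ ($y{\left(k,I \right)} = k + 2902 = 2902 + k$)
$\frac{1}{m{\left(-2482 \right)} + y{\left(1788,Q{\left(-7 \right)} \right)}} = \frac{1}{\left(-2482\right)^{3} + \left(2902 + 1788\right)} = \frac{1}{-15289924168 + 4690} = \frac{1}{-15289919478} = - \frac{1}{15289919478}$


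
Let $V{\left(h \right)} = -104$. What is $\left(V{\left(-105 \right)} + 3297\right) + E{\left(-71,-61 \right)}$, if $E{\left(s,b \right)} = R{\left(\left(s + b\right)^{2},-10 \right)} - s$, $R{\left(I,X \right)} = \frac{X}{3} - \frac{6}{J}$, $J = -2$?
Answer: $\frac{9791}{3} \approx 3263.7$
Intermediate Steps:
$R{\left(I,X \right)} = 3 + \frac{X}{3}$ ($R{\left(I,X \right)} = \frac{X}{3} - \frac{6}{-2} = X \frac{1}{3} - -3 = \frac{X}{3} + 3 = 3 + \frac{X}{3}$)
$E{\left(s,b \right)} = - \frac{1}{3} - s$ ($E{\left(s,b \right)} = \left(3 + \frac{1}{3} \left(-10\right)\right) - s = \left(3 - \frac{10}{3}\right) - s = - \frac{1}{3} - s$)
$\left(V{\left(-105 \right)} + 3297\right) + E{\left(-71,-61 \right)} = \left(-104 + 3297\right) - - \frac{212}{3} = 3193 + \left(- \frac{1}{3} + 71\right) = 3193 + \frac{212}{3} = \frac{9791}{3}$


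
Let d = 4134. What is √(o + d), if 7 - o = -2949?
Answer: √7090 ≈ 84.202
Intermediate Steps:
o = 2956 (o = 7 - 1*(-2949) = 7 + 2949 = 2956)
√(o + d) = √(2956 + 4134) = √7090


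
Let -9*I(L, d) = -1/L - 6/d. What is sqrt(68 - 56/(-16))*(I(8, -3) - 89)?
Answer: -2141*sqrt(286)/48 ≈ -754.33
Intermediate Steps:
I(L, d) = 1/(9*L) + 2/(3*d) (I(L, d) = -(-1/L - 6/d)/9 = 1/(9*L) + 2/(3*d))
sqrt(68 - 56/(-16))*(I(8, -3) - 89) = sqrt(68 - 56/(-16))*((1/9)*(-3 + 6*8)/(8*(-3)) - 89) = sqrt(68 - 56*(-1/16))*((1/9)*(1/8)*(-1/3)*(-3 + 48) - 89) = sqrt(68 + 7/2)*((1/9)*(1/8)*(-1/3)*45 - 89) = sqrt(143/2)*(-5/24 - 89) = (sqrt(286)/2)*(-2141/24) = -2141*sqrt(286)/48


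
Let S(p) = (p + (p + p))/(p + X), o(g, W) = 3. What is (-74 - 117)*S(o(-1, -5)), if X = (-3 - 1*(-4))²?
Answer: -1719/4 ≈ -429.75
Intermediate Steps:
X = 1 (X = (-3 + 4)² = 1² = 1)
S(p) = 3*p/(1 + p) (S(p) = (p + (p + p))/(p + 1) = (p + 2*p)/(1 + p) = (3*p)/(1 + p) = 3*p/(1 + p))
(-74 - 117)*S(o(-1, -5)) = (-74 - 117)*(3*3/(1 + 3)) = -573*3/4 = -191*9/4 = -1719/4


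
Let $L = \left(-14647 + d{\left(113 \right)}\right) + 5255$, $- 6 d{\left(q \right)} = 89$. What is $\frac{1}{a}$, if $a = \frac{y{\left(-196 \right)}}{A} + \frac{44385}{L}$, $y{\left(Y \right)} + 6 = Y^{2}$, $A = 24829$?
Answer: $- \frac{18199657}{57718340} \approx -0.31532$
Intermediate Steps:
$d{\left(q \right)} = - \frac{89}{6}$ ($d{\left(q \right)} = \left(- \frac{1}{6}\right) 89 = - \frac{89}{6}$)
$y{\left(Y \right)} = -6 + Y^{2}$
$L = - \frac{56441}{6}$ ($L = \left(-14647 - \frac{89}{6}\right) + 5255 = - \frac{87971}{6} + 5255 = - \frac{56441}{6} \approx -9406.8$)
$a = - \frac{57718340}{18199657}$ ($a = \frac{-6 + \left(-196\right)^{2}}{24829} + \frac{44385}{- \frac{56441}{6}} = \left(-6 + 38416\right) \frac{1}{24829} + 44385 \left(- \frac{6}{56441}\right) = 38410 \cdot \frac{1}{24829} - \frac{24210}{5131} = \frac{38410}{24829} - \frac{24210}{5131} = - \frac{57718340}{18199657} \approx -3.1714$)
$\frac{1}{a} = \frac{1}{- \frac{57718340}{18199657}} = - \frac{18199657}{57718340}$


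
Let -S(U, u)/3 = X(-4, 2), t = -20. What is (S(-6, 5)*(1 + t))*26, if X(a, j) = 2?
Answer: 2964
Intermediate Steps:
S(U, u) = -6 (S(U, u) = -3*2 = -6)
(S(-6, 5)*(1 + t))*26 = -6*(1 - 20)*26 = -6*(-19)*26 = 114*26 = 2964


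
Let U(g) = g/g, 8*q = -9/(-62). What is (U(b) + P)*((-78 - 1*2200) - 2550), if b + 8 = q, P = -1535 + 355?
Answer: 5692212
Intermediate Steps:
q = 9/496 (q = (-9/(-62))/8 = (-9*(-1/62))/8 = (⅛)*(9/62) = 9/496 ≈ 0.018145)
P = -1180
b = -3959/496 (b = -8 + 9/496 = -3959/496 ≈ -7.9819)
U(g) = 1
(U(b) + P)*((-78 - 1*2200) - 2550) = (1 - 1180)*((-78 - 1*2200) - 2550) = -1179*((-78 - 2200) - 2550) = -1179*(-2278 - 2550) = -1179*(-4828) = 5692212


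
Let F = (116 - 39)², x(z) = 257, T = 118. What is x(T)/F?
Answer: 257/5929 ≈ 0.043346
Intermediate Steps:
F = 5929 (F = 77² = 5929)
x(T)/F = 257/5929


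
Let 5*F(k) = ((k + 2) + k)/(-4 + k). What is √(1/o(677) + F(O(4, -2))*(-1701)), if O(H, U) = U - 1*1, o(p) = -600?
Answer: I*√699846/60 ≈ 13.943*I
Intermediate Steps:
O(H, U) = -1 + U (O(H, U) = U - 1 = -1 + U)
F(k) = (2 + 2*k)/(5*(-4 + k)) (F(k) = (((k + 2) + k)/(-4 + k))/5 = (((2 + k) + k)/(-4 + k))/5 = ((2 + 2*k)/(-4 + k))/5 = (2 + 2*k)/(5*(-4 + k)))
√(1/o(677) + F(O(4, -2))*(-1701)) = √(1/(-600) + (2*(1 + (-1 - 2))/(5*(-4 + (-1 - 2))))*(-1701)) = √(-1/600 + (2*(1 - 3)/(5*(-4 - 3)))*(-1701)) = √(-1/600 + ((⅖)*(-2)/(-7))*(-1701)) = √(-1/600 + ((⅖)*(-⅐)*(-2))*(-1701)) = √(-1/600 + (4/35)*(-1701)) = √(-1/600 - 972/5) = √(-116641/600) = I*√699846/60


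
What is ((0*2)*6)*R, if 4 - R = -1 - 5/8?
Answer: 0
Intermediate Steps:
R = 45/8 (R = 4 - (-1 - 5/8) = 4 - 1*(-13/8) = 4 + 13/8 = 45/8 ≈ 5.6250)
((0*2)*6)*R = ((0*2)*6)*(45/8) = (0*6)*(45/8) = 0*(45/8) = 0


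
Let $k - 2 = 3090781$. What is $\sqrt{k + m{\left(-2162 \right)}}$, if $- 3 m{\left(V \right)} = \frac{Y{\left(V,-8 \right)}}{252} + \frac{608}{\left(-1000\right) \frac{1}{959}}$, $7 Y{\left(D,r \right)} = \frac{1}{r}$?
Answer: $\frac{\sqrt{490723565253990}}{12600} \approx 1758.1$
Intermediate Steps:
$k = 3090783$ ($k = 2 + 3090781 = 3090783$)
$Y{\left(D,r \right)} = \frac{1}{7 r}$
$m{\left(V \right)} = \frac{1028539133}{5292000}$ ($m{\left(V \right)} = - \frac{\frac{\frac{1}{7} \frac{1}{-8}}{252} + \frac{608}{\left(-1000\right) \frac{1}{959}}}{3} = - \frac{\frac{1}{7} \left(- \frac{1}{8}\right) \frac{1}{252} + \frac{608}{\left(-1000\right) \frac{1}{959}}}{3} = - \frac{\left(- \frac{1}{56}\right) \frac{1}{252} + \frac{608}{- \frac{1000}{959}}}{3} = - \frac{- \frac{1}{14112} + 608 \left(- \frac{959}{1000}\right)}{3} = - \frac{- \frac{1}{14112} - \frac{72884}{125}}{3} = \left(- \frac{1}{3}\right) \left(- \frac{1028539133}{1764000}\right) = \frac{1028539133}{5292000}$)
$\sqrt{k + m{\left(-2162 \right)}} = \sqrt{3090783 + \frac{1028539133}{5292000}} = \sqrt{\frac{16357452175133}{5292000}} = \frac{\sqrt{490723565253990}}{12600}$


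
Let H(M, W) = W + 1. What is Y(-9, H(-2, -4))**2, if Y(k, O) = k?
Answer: 81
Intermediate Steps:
H(M, W) = 1 + W
Y(-9, H(-2, -4))**2 = (-9)**2 = 81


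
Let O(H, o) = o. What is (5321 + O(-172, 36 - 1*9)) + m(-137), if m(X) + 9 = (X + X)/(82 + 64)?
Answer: 389610/73 ≈ 5337.1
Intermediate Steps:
m(X) = -9 + X/73 (m(X) = -9 + (X + X)/(82 + 64) = -9 + (2*X)/146 = -9 + (2*X)*(1/146) = -9 + X/73)
(5321 + O(-172, 36 - 1*9)) + m(-137) = (5321 + (36 - 1*9)) + (-9 + (1/73)*(-137)) = (5321 + (36 - 9)) + (-9 - 137/73) = (5321 + 27) - 794/73 = 5348 - 794/73 = 389610/73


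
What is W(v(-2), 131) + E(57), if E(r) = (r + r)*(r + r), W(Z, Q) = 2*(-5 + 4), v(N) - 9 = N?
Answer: 12994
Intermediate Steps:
v(N) = 9 + N
W(Z, Q) = -2 (W(Z, Q) = 2*(-1) = -2)
E(r) = 4*r² (E(r) = (2*r)*(2*r) = 4*r²)
W(v(-2), 131) + E(57) = -2 + 4*57² = -2 + 4*3249 = -2 + 12996 = 12994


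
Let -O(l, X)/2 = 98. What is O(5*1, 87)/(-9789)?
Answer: 196/9789 ≈ 0.020022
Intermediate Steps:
O(l, X) = -196 (O(l, X) = -2*98 = -196)
O(5*1, 87)/(-9789) = -196/(-9789) = -196*(-1/9789) = 196/9789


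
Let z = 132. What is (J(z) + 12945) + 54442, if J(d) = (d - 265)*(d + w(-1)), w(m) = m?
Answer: 49964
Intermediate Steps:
J(d) = (-1 + d)*(-265 + d) (J(d) = (d - 265)*(d - 1) = (-265 + d)*(-1 + d) = (-1 + d)*(-265 + d))
(J(z) + 12945) + 54442 = ((265 + 132² - 266*132) + 12945) + 54442 = ((265 + 17424 - 35112) + 12945) + 54442 = (-17423 + 12945) + 54442 = -4478 + 54442 = 49964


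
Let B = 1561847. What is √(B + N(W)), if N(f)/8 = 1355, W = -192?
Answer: 3*√174743 ≈ 1254.1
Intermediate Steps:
N(f) = 10840 (N(f) = 8*1355 = 10840)
√(B + N(W)) = √(1561847 + 10840) = √1572687 = 3*√174743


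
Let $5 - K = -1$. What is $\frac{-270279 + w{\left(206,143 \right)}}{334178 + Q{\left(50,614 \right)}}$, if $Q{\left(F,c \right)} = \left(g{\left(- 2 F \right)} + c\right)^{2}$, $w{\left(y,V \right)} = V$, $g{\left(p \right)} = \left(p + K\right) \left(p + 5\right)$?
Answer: $- \frac{135068}{45711057} \approx -0.0029548$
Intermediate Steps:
$K = 6$ ($K = 5 - -1 = 5 + 1 = 6$)
$g{\left(p \right)} = \left(5 + p\right) \left(6 + p\right)$ ($g{\left(p \right)} = \left(p + 6\right) \left(p + 5\right) = \left(6 + p\right) \left(5 + p\right) = \left(5 + p\right) \left(6 + p\right)$)
$Q{\left(F,c \right)} = \left(30 + c - 22 F + 4 F^{2}\right)^{2}$ ($Q{\left(F,c \right)} = \left(\left(30 + \left(- 2 F\right)^{2} + 11 \left(- 2 F\right)\right) + c\right)^{2} = \left(\left(30 + 4 F^{2} - 22 F\right) + c\right)^{2} = \left(\left(30 - 22 F + 4 F^{2}\right) + c\right)^{2} = \left(30 + c - 22 F + 4 F^{2}\right)^{2}$)
$\frac{-270279 + w{\left(206,143 \right)}}{334178 + Q{\left(50,614 \right)}} = \frac{-270279 + 143}{334178 + \left(30 + 614 - 1100 + 4 \cdot 50^{2}\right)^{2}} = - \frac{270136}{334178 + \left(30 + 614 - 1100 + 4 \cdot 2500\right)^{2}} = - \frac{270136}{334178 + \left(30 + 614 - 1100 + 10000\right)^{2}} = - \frac{270136}{334178 + 9544^{2}} = - \frac{270136}{334178 + 91087936} = - \frac{270136}{91422114} = \left(-270136\right) \frac{1}{91422114} = - \frac{135068}{45711057}$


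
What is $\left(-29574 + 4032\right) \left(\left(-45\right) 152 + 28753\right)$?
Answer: $-559701846$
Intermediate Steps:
$\left(-29574 + 4032\right) \left(\left(-45\right) 152 + 28753\right) = - 25542 \left(-6840 + 28753\right) = \left(-25542\right) 21913 = -559701846$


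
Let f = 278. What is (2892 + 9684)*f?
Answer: 3496128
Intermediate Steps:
(2892 + 9684)*f = (2892 + 9684)*278 = 12576*278 = 3496128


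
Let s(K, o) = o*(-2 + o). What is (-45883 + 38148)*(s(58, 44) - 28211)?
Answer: 203917805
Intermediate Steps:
(-45883 + 38148)*(s(58, 44) - 28211) = (-45883 + 38148)*(44*(-2 + 44) - 28211) = -7735*(44*42 - 28211) = -7735*(1848 - 28211) = -7735*(-26363) = 203917805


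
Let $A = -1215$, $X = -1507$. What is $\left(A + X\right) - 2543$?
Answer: $-5265$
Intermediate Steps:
$\left(A + X\right) - 2543 = \left(-1215 - 1507\right) - 2543 = -2722 - 2543 = -5265$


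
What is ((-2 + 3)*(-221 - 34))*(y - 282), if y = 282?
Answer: 0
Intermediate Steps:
((-2 + 3)*(-221 - 34))*(y - 282) = ((-2 + 3)*(-221 - 34))*(282 - 282) = (1*(-255))*0 = -255*0 = 0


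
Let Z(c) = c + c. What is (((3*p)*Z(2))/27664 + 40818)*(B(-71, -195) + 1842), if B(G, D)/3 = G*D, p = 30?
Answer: 322242456987/182 ≈ 1.7706e+9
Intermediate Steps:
Z(c) = 2*c
B(G, D) = 3*D*G (B(G, D) = 3*(G*D) = 3*(D*G) = 3*D*G)
(((3*p)*Z(2))/27664 + 40818)*(B(-71, -195) + 1842) = (((3*30)*(2*2))/27664 + 40818)*(3*(-195)*(-71) + 1842) = ((90*4)*(1/27664) + 40818)*(41535 + 1842) = (360*(1/27664) + 40818)*43377 = (45/3458 + 40818)*43377 = (141148689/3458)*43377 = 322242456987/182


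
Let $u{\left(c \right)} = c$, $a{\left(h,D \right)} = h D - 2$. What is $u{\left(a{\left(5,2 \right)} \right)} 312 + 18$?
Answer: $2514$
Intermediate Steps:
$a{\left(h,D \right)} = -2 + D h$ ($a{\left(h,D \right)} = D h - 2 = -2 + D h$)
$u{\left(a{\left(5,2 \right)} \right)} 312 + 18 = \left(-2 + 2 \cdot 5\right) 312 + 18 = \left(-2 + 10\right) 312 + 18 = 8 \cdot 312 + 18 = 2496 + 18 = 2514$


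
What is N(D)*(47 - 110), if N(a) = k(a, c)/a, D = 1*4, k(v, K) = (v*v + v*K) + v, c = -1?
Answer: -252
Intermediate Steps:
k(v, K) = v + v² + K*v (k(v, K) = (v² + K*v) + v = v + v² + K*v)
D = 4
N(a) = a (N(a) = (a*(1 - 1 + a))/a = (a*a)/a = a²/a = a)
N(D)*(47 - 110) = 4*(47 - 110) = 4*(-63) = -252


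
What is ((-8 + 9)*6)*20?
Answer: 120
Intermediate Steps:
((-8 + 9)*6)*20 = (1*6)*20 = 6*20 = 120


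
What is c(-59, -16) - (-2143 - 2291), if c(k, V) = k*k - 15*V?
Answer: 8155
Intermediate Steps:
c(k, V) = k² - 15*V
c(-59, -16) - (-2143 - 2291) = ((-59)² - 15*(-16)) - (-2143 - 2291) = (3481 + 240) - 1*(-4434) = 3721 + 4434 = 8155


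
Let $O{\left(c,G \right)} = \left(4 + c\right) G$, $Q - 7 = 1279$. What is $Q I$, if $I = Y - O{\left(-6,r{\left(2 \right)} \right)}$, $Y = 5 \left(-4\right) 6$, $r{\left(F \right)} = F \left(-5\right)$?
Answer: $-180040$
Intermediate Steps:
$Q = 1286$ ($Q = 7 + 1279 = 1286$)
$r{\left(F \right)} = - 5 F$
$O{\left(c,G \right)} = G \left(4 + c\right)$
$Y = -120$ ($Y = \left(-20\right) 6 = -120$)
$I = -140$ ($I = -120 - \left(-5\right) 2 \left(4 - 6\right) = -120 - \left(-10\right) \left(-2\right) = -120 - 20 = -140$)
$Q I = 1286 \left(-140\right) = -180040$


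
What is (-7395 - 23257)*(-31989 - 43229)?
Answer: 2305582136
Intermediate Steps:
(-7395 - 23257)*(-31989 - 43229) = -30652*(-75218) = 2305582136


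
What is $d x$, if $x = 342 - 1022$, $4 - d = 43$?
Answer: $26520$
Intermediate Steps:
$d = -39$ ($d = 4 - 43 = -39$)
$x = -680$ ($x = 342 - 1022 = -680$)
$d x = \left(-39\right) \left(-680\right) = 26520$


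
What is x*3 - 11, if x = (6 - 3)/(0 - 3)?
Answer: -14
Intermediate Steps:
x = -1 (x = 3/(-3) = 3*(-1/3) = -1)
x*3 - 11 = -1*3 - 11 = -3 - 11 = -14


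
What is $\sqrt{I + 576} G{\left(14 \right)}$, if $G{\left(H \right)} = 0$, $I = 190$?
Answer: $0$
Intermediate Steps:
$\sqrt{I + 576} G{\left(14 \right)} = \sqrt{190 + 576} \cdot 0 = \sqrt{766} \cdot 0 = 0$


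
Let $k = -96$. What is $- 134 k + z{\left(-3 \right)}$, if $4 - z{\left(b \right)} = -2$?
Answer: $12870$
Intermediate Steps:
$z{\left(b \right)} = 6$ ($z{\left(b \right)} = 4 - -2 = 4 + 2 = 6$)
$- 134 k + z{\left(-3 \right)} = \left(-134\right) \left(-96\right) + 6 = 12864 + 6 = 12870$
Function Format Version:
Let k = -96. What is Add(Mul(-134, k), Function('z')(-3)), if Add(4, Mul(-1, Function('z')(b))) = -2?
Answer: 12870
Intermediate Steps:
Function('z')(b) = 6 (Function('z')(b) = Add(4, Mul(-1, -2)) = Add(4, 2) = 6)
Add(Mul(-134, k), Function('z')(-3)) = Add(Mul(-134, -96), 6) = Add(12864, 6) = 12870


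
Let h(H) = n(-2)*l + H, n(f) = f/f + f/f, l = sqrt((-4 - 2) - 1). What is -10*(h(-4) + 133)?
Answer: -1290 - 20*I*sqrt(7) ≈ -1290.0 - 52.915*I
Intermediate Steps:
l = I*sqrt(7) (l = sqrt(-6 - 1) = sqrt(-7) = I*sqrt(7) ≈ 2.6458*I)
n(f) = 2 (n(f) = 1 + 1 = 2)
h(H) = H + 2*I*sqrt(7) (h(H) = 2*(I*sqrt(7)) + H = 2*I*sqrt(7) + H = H + 2*I*sqrt(7))
-10*(h(-4) + 133) = -10*((-4 + 2*I*sqrt(7)) + 133) = -10*(129 + 2*I*sqrt(7)) = -1290 - 20*I*sqrt(7)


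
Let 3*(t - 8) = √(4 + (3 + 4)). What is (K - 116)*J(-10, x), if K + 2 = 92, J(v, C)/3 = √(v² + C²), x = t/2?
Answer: -13*√(4187 + 48*√11) ≈ -857.03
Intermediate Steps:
t = 8 + √11/3 (t = 8 + √(4 + (3 + 4))/3 = 8 + √(4 + 7)/3 = 8 + √11/3 ≈ 9.1055)
x = 4 + √11/6 (x = (8 + √11/3)/2 = (8 + √11/3)*(½) = 4 + √11/6 ≈ 4.5528)
J(v, C) = 3*√(C² + v²) (J(v, C) = 3*√(v² + C²) = 3*√(C² + v²))
K = 90 (K = -2 + 92 = 90)
(K - 116)*J(-10, x) = (90 - 116)*(3*√((4 + √11/6)² + (-10)²)) = -78*√((4 + √11/6)² + 100) = -78*√(100 + (4 + √11/6)²)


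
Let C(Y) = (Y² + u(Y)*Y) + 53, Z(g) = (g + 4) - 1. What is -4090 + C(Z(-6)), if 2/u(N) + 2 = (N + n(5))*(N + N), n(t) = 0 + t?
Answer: -28193/7 ≈ -4027.6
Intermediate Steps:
n(t) = t
Z(g) = 3 + g (Z(g) = (4 + g) - 1 = 3 + g)
u(N) = 2/(-2 + 2*N*(5 + N)) (u(N) = 2/(-2 + (N + 5)*(N + N)) = 2/(-2 + (5 + N)*(2*N)) = 2/(-2 + 2*N*(5 + N)))
C(Y) = 53 + Y² + Y/(-1 + Y² + 5*Y) (C(Y) = (Y² + Y/(-1 + Y² + 5*Y)) + 53 = 53 + Y² + Y/(-1 + Y² + 5*Y))
-4090 + C(Z(-6)) = -4090 + ((3 - 6) + (53 + (3 - 6)²)*(-1 + (3 - 6)² + 5*(3 - 6)))/(-1 + (3 - 6)² + 5*(3 - 6)) = -4090 + (-3 + (53 + (-3)²)*(-1 + (-3)² + 5*(-3)))/(-1 + (-3)² + 5*(-3)) = -4090 + (-3 + (53 + 9)*(-1 + 9 - 15))/(-1 + 9 - 15) = -4090 + (-3 + 62*(-7))/(-7) = -4090 - (-3 - 434)/7 = -4090 - ⅐*(-437) = -4090 + 437/7 = -28193/7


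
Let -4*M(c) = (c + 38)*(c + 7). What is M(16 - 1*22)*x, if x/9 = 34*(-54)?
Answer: 132192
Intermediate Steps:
M(c) = -(7 + c)*(38 + c)/4 (M(c) = -(c + 38)*(c + 7)/4 = -(38 + c)*(7 + c)/4 = -(7 + c)*(38 + c)/4)
x = -16524 (x = 9*(34*(-54)) = 9*(-1836) = -16524)
M(16 - 1*22)*x = (-133/2 - 45*(16 - 1*22)/4 - (16 - 1*22)²/4)*(-16524) = (-133/2 - 45*(16 - 22)/4 - (16 - 22)²/4)*(-16524) = (-133/2 - 45/4*(-6) - ¼*(-6)²)*(-16524) = (-133/2 + 135/2 - ¼*36)*(-16524) = (-133/2 + 135/2 - 9)*(-16524) = -8*(-16524) = 132192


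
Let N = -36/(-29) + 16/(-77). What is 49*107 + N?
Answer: 11709927/2233 ≈ 5244.0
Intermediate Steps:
N = 2308/2233 (N = -36*(-1/29) + 16*(-1/77) = 36/29 - 16/77 = 2308/2233 ≈ 1.0336)
49*107 + N = 49*107 + 2308/2233 = 5243 + 2308/2233 = 11709927/2233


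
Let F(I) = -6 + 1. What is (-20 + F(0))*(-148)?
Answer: 3700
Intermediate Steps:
F(I) = -5
(-20 + F(0))*(-148) = (-20 - 5)*(-148) = -25*(-148) = 3700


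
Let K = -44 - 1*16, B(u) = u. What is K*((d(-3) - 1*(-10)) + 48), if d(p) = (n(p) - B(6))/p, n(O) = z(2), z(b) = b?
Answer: -3560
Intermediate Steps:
n(O) = 2
K = -60 (K = -44 - 16 = -60)
d(p) = -4/p (d(p) = (2 - 1*6)/p = (2 - 6)/p = -4/p)
K*((d(-3) - 1*(-10)) + 48) = -60*((-4/(-3) - 1*(-10)) + 48) = -60*((-4*(-⅓) + 10) + 48) = -60*((4/3 + 10) + 48) = -60*(34/3 + 48) = -60*178/3 = -3560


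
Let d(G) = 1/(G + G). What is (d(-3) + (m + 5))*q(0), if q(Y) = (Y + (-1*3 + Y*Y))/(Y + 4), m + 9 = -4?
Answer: 49/8 ≈ 6.1250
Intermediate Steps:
m = -13 (m = -9 - 4 = -13)
d(G) = 1/(2*G)
q(Y) = (-3 + Y + Y**2)/(4 + Y) (q(Y) = (Y + (-3 + Y**2))/(4 + Y) = (-3 + Y + Y**2)/(4 + Y))
(d(-3) + (m + 5))*q(0) = ((1/2)/(-3) + (-13 + 5))*((-3 + 0 + 0**2)/(4 + 0)) = ((1/2)*(-1/3) - 8)*((-3 + 0 + 0)/4) = (-1/6 - 8)*((1/4)*(-3)) = -49/6*(-3/4) = 49/8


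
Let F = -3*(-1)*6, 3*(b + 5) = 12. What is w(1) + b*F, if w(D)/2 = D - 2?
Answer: -20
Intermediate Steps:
b = -1 (b = -5 + (1/3)*12 = -5 + 4 = -1)
w(D) = -4 + 2*D (w(D) = 2*(D - 2) = 2*(-2 + D) = -4 + 2*D)
F = 18 (F = 3*6 = 18)
w(1) + b*F = (-4 + 2*1) - 1*18 = (-4 + 2) - 18 = -2 - 18 = -20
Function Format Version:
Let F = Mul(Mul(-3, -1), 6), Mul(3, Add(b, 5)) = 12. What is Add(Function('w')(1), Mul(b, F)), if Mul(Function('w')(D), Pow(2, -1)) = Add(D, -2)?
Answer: -20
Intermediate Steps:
b = -1 (b = Add(-5, Mul(Rational(1, 3), 12)) = Add(-5, 4) = -1)
Function('w')(D) = Add(-4, Mul(2, D)) (Function('w')(D) = Mul(2, Add(D, -2)) = Mul(2, Add(-2, D)) = Add(-4, Mul(2, D)))
F = 18 (F = Mul(3, 6) = 18)
Add(Function('w')(1), Mul(b, F)) = Add(Add(-4, Mul(2, 1)), Mul(-1, 18)) = Add(Add(-4, 2), -18) = Add(-2, -18) = -20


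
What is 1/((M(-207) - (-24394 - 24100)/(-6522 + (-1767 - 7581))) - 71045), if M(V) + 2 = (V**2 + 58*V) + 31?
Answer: -7935/318797002 ≈ -2.4890e-5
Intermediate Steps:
M(V) = 29 + V**2 + 58*V (M(V) = -2 + ((V**2 + 58*V) + 31) = -2 + (31 + V**2 + 58*V) = 29 + V**2 + 58*V)
1/((M(-207) - (-24394 - 24100)/(-6522 + (-1767 - 7581))) - 71045) = 1/(((29 + (-207)**2 + 58*(-207)) - (-24394 - 24100)/(-6522 + (-1767 - 7581))) - 71045) = 1/(((29 + 42849 - 12006) - (-48494)/(-6522 - 9348)) - 71045) = 1/((30872 - (-48494)/(-15870)) - 71045) = 1/((30872 - (-48494)*(-1)/15870) - 71045) = 1/((30872 - 1*24247/7935) - 71045) = 1/((30872 - 24247/7935) - 71045) = 1/(244945073/7935 - 71045) = 1/(-318797002/7935) = -7935/318797002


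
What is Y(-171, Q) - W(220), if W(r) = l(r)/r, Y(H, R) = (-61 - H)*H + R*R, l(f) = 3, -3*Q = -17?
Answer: -37180247/1980 ≈ -18778.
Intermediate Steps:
Q = 17/3 (Q = -1/3*(-17) = 17/3 ≈ 5.6667)
Y(H, R) = R**2 + H*(-61 - H) (Y(H, R) = H*(-61 - H) + R**2 = R**2 + H*(-61 - H))
W(r) = 3/r
Y(-171, Q) - W(220) = ((17/3)**2 - 1*(-171)**2 - 61*(-171)) - 3/220 = (289/9 - 1*29241 + 10431) - 3/220 = (289/9 - 29241 + 10431) - 1*3/220 = -169001/9 - 3/220 = -37180247/1980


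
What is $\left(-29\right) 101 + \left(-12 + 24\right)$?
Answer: $-2917$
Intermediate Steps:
$\left(-29\right) 101 + \left(-12 + 24\right) = -2929 + 12 = -2917$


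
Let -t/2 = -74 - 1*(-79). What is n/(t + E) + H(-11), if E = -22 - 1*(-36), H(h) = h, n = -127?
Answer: -171/4 ≈ -42.750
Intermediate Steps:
E = 14 (E = -22 + 36 = 14)
t = -10 (t = -2*(-74 - 1*(-79)) = -2*(-74 + 79) = -2*5 = -10)
n/(t + E) + H(-11) = -127/(-10 + 14) - 11 = -127/4 - 11 = -171/4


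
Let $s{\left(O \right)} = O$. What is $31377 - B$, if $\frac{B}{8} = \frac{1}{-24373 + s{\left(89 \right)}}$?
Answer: $\frac{190489769}{6071} \approx 31377.0$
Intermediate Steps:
$B = - \frac{2}{6071}$ ($B = \frac{8}{-24373 + 89} = \frac{8}{-24284} = 8 \left(- \frac{1}{24284}\right) = - \frac{2}{6071} \approx -0.00032943$)
$31377 - B = 31377 - - \frac{2}{6071} = 31377 + \frac{2}{6071} = \frac{190489769}{6071}$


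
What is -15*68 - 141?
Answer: -1161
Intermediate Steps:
-15*68 - 141 = -1020 - 141 = -1161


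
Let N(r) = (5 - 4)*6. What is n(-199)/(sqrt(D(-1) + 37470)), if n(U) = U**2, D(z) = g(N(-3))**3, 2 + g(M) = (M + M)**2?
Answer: 39601*sqrt(2900758)/2900758 ≈ 23.251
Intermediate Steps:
N(r) = 6 (N(r) = 1*6 = 6)
g(M) = -2 + 4*M**2 (g(M) = -2 + (M + M)**2 = -2 + (2*M)**2 = -2 + 4*M**2)
D(z) = 2863288 (D(z) = (-2 + 4*6**2)**3 = (-2 + 4*36)**3 = (-2 + 144)**3 = 142**3 = 2863288)
n(-199)/(sqrt(D(-1) + 37470)) = (-199)**2/(sqrt(2863288 + 37470)) = 39601/(sqrt(2900758)) = 39601*(sqrt(2900758)/2900758) = 39601*sqrt(2900758)/2900758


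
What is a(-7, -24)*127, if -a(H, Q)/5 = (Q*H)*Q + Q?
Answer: 2575560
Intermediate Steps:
a(H, Q) = -5*Q - 5*H*Q² (a(H, Q) = -5*((Q*H)*Q + Q) = -5*((H*Q)*Q + Q) = -5*(H*Q² + Q) = -5*(Q + H*Q²) = -5*Q - 5*H*Q²)
a(-7, -24)*127 = -5*(-24)*(1 - 7*(-24))*127 = -5*(-24)*(1 + 168)*127 = -5*(-24)*169*127 = 20280*127 = 2575560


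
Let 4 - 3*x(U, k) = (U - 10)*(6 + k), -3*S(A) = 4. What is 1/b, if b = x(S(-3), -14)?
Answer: -9/260 ≈ -0.034615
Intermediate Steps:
S(A) = -4/3 (S(A) = -1/3*4 = -4/3)
x(U, k) = 4/3 - (-10 + U)*(6 + k)/3 (x(U, k) = 4/3 - (U - 10)*(6 + k)/3 = 4/3 - (-10 + U)*(6 + k)/3)
b = -260/9 (b = 64/3 - 2*(-4/3) + (10/3)*(-14) - 1/3*(-4/3)*(-14) = 64/3 + 8/3 - 140/3 - 56/9 = -260/9 ≈ -28.889)
1/b = 1/(-260/9) = -9/260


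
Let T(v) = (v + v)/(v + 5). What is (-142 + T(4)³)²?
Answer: 10610236036/531441 ≈ 19965.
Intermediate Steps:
T(v) = 2*v/(5 + v) (T(v) = (2*v)/(5 + v) = 2*v/(5 + v))
(-142 + T(4)³)² = (-142 + (2*4/(5 + 4))³)² = (-142 + (2*4/9)³)² = (-142 + (2*4*(⅑))³)² = (-142 + (8/9)³)² = (-142 + 512/729)² = (-103006/729)² = 10610236036/531441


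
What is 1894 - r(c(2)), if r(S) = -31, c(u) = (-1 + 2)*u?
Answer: 1925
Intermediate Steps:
c(u) = u (c(u) = 1*u = u)
1894 - r(c(2)) = 1894 - 1*(-31) = 1894 + 31 = 1925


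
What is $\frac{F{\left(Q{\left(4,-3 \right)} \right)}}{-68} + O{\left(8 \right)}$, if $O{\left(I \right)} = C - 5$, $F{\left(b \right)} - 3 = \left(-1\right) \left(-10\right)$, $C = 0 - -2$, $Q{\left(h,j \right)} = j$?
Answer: $- \frac{217}{68} \approx -3.1912$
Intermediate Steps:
$C = 2$ ($C = 0 + 2 = 2$)
$F{\left(b \right)} = 13$ ($F{\left(b \right)} = 3 - -10 = 3 + 10 = 13$)
$O{\left(I \right)} = -3$ ($O{\left(I \right)} = 2 - 5 = -3$)
$\frac{F{\left(Q{\left(4,-3 \right)} \right)}}{-68} + O{\left(8 \right)} = \frac{13}{-68} - 3 = 13 \left(- \frac{1}{68}\right) - 3 = - \frac{13}{68} - 3 = - \frac{217}{68}$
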